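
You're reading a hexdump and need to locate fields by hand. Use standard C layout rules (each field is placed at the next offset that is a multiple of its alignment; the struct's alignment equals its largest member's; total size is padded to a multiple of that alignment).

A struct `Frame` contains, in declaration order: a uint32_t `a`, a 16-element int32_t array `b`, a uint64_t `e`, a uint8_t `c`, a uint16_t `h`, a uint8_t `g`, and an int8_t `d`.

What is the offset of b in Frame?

4

@0: a [4B, align 4] → 4
@4: b [64B, align 4] → 68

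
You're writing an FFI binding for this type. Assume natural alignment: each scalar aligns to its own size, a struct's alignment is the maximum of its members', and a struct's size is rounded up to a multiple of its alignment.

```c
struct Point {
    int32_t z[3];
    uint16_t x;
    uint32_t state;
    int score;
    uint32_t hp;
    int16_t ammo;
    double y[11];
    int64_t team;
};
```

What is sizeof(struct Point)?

0..12  z  (12B, 4-aligned)
12..14  x  (2B, 2-aligned)
14..16  -- padding (2B)
16..20  state  (4B, 4-aligned)
20..24  score  (4B, 4-aligned)
24..28  hp  (4B, 4-aligned)
28..30  ammo  (2B, 2-aligned)
30..32  -- padding (2B)
32..120  y  (88B, 8-aligned)
120..128  team  (8B, 8-aligned)
sizeof = 128, alignof = 8

128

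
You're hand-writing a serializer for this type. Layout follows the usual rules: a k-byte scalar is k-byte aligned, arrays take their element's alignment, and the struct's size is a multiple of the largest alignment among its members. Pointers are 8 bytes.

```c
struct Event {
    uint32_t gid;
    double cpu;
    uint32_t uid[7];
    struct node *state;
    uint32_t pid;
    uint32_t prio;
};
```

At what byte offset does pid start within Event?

@0: gid [4B, align 4] → 4
+4 pad (align 8)
@8: cpu [8B, align 8] → 16
@16: uid [28B, align 4] → 44
+4 pad (align 8)
@48: state [8B, align 8] → 56
@56: pid [4B, align 4] → 60

56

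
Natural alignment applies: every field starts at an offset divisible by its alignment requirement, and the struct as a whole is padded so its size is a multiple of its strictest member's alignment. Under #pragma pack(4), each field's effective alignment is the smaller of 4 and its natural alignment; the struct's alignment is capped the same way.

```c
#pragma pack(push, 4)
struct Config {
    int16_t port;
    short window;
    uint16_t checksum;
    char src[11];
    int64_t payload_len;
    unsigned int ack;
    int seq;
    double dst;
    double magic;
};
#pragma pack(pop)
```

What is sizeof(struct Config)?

port at 0 (size 2, align 2) → ends 2
window at 2 (size 2, align 2) → ends 4
checksum at 4 (size 2, align 2) → ends 6
src at 6 (size 11, align 1) → ends 17
pad 3 to align 4 for payload_len
payload_len at 20 (size 8, align 4) → ends 28
ack at 28 (size 4, align 4) → ends 32
seq at 32 (size 4, align 4) → ends 36
dst at 36 (size 8, align 4) → ends 44
magic at 44 (size 8, align 4) → ends 52
total 52 bytes, alignment 4

52 bytes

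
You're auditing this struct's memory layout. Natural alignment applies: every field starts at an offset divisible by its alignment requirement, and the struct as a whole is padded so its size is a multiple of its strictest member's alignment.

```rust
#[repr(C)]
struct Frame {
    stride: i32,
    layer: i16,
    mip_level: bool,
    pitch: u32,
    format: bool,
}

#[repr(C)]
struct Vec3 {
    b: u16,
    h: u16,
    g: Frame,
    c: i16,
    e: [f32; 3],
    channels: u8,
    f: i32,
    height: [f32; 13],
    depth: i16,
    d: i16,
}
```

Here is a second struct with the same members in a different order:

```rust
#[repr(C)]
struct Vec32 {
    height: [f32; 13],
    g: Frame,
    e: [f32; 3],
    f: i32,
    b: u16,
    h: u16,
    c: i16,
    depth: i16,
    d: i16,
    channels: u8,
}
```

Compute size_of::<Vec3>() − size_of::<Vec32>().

4

Frame: 0..4  stride  (4B, 4-aligned); 4..6  layer  (2B, 2-aligned); 6..7  mip_level  (1B, 1-aligned); 7..8  -- padding (1B); 8..12  pitch  (4B, 4-aligned); 12..13  format  (1B, 1-aligned); 13..16  -- tail padding (3B); sizeof = 16, alignof = 4
0..2  b  (2B, 2-aligned)
2..4  h  (2B, 2-aligned)
4..20  g  (16B, 4-aligned)
20..22  c  (2B, 2-aligned)
22..24  -- padding (2B)
24..36  e  (12B, 4-aligned)
36..37  channels  (1B, 1-aligned)
37..40  -- padding (3B)
40..44  f  (4B, 4-aligned)
44..96  height  (52B, 4-aligned)
96..98  depth  (2B, 2-aligned)
98..100  d  (2B, 2-aligned)
sizeof = 100, alignof = 4
— Vec32 —
0..52  height  (52B, 4-aligned)
52..68  g  (16B, 4-aligned)
68..80  e  (12B, 4-aligned)
80..84  f  (4B, 4-aligned)
84..86  b  (2B, 2-aligned)
86..88  h  (2B, 2-aligned)
88..90  c  (2B, 2-aligned)
90..92  depth  (2B, 2-aligned)
92..94  d  (2B, 2-aligned)
94..95  channels  (1B, 1-aligned)
95..96  -- tail padding (1B)
sizeof = 96, alignof = 4
100 − 96 = 4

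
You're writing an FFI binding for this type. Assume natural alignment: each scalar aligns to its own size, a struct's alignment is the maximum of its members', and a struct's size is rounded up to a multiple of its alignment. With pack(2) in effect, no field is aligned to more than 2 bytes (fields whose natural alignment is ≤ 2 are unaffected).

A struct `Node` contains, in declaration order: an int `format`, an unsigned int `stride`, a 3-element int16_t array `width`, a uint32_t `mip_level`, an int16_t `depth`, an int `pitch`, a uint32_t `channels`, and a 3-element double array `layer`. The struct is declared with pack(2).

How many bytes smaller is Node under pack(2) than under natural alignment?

natural layout:
  0..4  format  (4B, 4-aligned)
  4..8  stride  (4B, 4-aligned)
  8..14  width  (6B, 2-aligned)
  14..16  -- padding (2B)
  16..20  mip_level  (4B, 4-aligned)
  20..22  depth  (2B, 2-aligned)
  22..24  -- padding (2B)
  24..28  pitch  (4B, 4-aligned)
  28..32  channels  (4B, 4-aligned)
  32..56  layer  (24B, 8-aligned)
  sizeof = 56, alignof = 8
packed(2) layout:
  0..4  format  (4B, 2-aligned)
  4..8  stride  (4B, 2-aligned)
  8..14  width  (6B, 2-aligned)
  14..18  mip_level  (4B, 2-aligned)
  18..20  depth  (2B, 2-aligned)
  20..24  pitch  (4B, 2-aligned)
  24..28  channels  (4B, 2-aligned)
  28..52  layer  (24B, 2-aligned)
  sizeof = 52, alignof = 2
56 − 52 = 4

4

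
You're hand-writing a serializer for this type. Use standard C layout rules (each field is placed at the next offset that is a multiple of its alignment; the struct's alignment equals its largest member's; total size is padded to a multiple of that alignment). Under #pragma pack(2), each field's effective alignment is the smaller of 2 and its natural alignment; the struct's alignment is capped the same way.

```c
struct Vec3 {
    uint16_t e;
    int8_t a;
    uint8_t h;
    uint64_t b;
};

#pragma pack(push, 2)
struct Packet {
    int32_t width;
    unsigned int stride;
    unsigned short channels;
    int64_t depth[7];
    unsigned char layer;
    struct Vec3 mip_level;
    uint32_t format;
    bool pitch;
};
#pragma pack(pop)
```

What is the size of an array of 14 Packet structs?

1260

Vec3: e at 0 (size 2, align 2) → ends 2; a at 2 (size 1, align 1) → ends 3; h at 3 (size 1, align 1) → ends 4; pad 4 to align 8 for b; b at 8 (size 8, align 8) → ends 16; total 16 bytes, alignment 8
width at 0 (size 4, align 2) → ends 4
stride at 4 (size 4, align 2) → ends 8
channels at 8 (size 2, align 2) → ends 10
depth at 10 (size 56, align 2) → ends 66
layer at 66 (size 1, align 1) → ends 67
pad 1 to align 2 for mip_level
mip_level at 68 (size 16, align 2) → ends 84
format at 84 (size 4, align 2) → ends 88
pitch at 88 (size 1, align 1) → ends 89
tail pad 1 to reach multiple of 2
total 90 bytes, alignment 2
array of 14: 14 × 90 = 1260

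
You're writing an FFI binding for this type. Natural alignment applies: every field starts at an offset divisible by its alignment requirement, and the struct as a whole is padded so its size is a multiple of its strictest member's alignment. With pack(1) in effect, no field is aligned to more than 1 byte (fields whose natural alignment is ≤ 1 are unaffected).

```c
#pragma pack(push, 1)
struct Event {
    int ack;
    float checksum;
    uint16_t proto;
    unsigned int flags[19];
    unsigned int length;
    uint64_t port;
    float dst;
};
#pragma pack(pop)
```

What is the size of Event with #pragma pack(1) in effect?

102

0..4  ack  (4B, 1-aligned)
4..8  checksum  (4B, 1-aligned)
8..10  proto  (2B, 1-aligned)
10..86  flags  (76B, 1-aligned)
86..90  length  (4B, 1-aligned)
90..98  port  (8B, 1-aligned)
98..102  dst  (4B, 1-aligned)
sizeof = 102, alignof = 1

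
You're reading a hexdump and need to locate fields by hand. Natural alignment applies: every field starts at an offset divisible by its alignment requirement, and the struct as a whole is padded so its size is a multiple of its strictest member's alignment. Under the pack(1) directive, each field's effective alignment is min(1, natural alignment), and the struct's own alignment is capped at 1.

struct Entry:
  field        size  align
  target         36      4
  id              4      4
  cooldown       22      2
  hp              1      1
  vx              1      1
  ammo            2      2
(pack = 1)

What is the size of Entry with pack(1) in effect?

0..36  target  (36B, 1-aligned)
36..40  id  (4B, 1-aligned)
40..62  cooldown  (22B, 1-aligned)
62..63  hp  (1B, 1-aligned)
63..64  vx  (1B, 1-aligned)
64..66  ammo  (2B, 1-aligned)
sizeof = 66, alignof = 1

66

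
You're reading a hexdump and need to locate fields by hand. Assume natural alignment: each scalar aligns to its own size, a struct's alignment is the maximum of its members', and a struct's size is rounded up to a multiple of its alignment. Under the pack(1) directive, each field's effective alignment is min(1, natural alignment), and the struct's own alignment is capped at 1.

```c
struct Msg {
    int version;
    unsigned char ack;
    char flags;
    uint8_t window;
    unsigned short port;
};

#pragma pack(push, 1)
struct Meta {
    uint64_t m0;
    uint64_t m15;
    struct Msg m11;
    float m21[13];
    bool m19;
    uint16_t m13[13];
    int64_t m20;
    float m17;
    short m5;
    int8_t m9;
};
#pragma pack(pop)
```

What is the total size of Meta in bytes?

Msg: @0: version [4B, align 4] → 4; @4: ack [1B, align 1] → 5; @5: flags [1B, align 1] → 6; @6: window [1B, align 1] → 7; +1 pad (align 2); @8: port [2B, align 2] → 10; +2 tail pad (align 4); size 12, align 4
@0: m0 [8B, align 1] → 8
@8: m15 [8B, align 1] → 16
@16: m11 [12B, align 1] → 28
@28: m21 [52B, align 1] → 80
@80: m19 [1B, align 1] → 81
@81: m13 [26B, align 1] → 107
@107: m20 [8B, align 1] → 115
@115: m17 [4B, align 1] → 119
@119: m5 [2B, align 1] → 121
@121: m9 [1B, align 1] → 122
size 122, align 1

122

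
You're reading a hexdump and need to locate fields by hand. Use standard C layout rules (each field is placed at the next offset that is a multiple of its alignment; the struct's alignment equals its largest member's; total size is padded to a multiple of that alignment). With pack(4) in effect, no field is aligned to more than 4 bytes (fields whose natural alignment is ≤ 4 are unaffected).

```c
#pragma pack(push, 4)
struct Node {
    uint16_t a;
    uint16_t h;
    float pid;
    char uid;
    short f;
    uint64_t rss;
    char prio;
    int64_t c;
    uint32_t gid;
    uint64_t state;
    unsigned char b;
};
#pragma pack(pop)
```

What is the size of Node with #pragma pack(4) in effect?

a at 0 (size 2, align 2) → ends 2
h at 2 (size 2, align 2) → ends 4
pid at 4 (size 4, align 4) → ends 8
uid at 8 (size 1, align 1) → ends 9
pad 1 to align 2 for f
f at 10 (size 2, align 2) → ends 12
rss at 12 (size 8, align 4) → ends 20
prio at 20 (size 1, align 1) → ends 21
pad 3 to align 4 for c
c at 24 (size 8, align 4) → ends 32
gid at 32 (size 4, align 4) → ends 36
state at 36 (size 8, align 4) → ends 44
b at 44 (size 1, align 1) → ends 45
tail pad 3 to reach multiple of 4
total 48 bytes, alignment 4

48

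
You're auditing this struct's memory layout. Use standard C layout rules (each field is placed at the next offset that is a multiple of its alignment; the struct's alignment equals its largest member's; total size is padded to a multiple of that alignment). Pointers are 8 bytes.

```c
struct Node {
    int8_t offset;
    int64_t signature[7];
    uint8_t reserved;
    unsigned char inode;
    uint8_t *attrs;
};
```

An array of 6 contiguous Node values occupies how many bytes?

0..1  offset  (1B, 1-aligned)
1..8  -- padding (7B)
8..64  signature  (56B, 8-aligned)
64..65  reserved  (1B, 1-aligned)
65..66  inode  (1B, 1-aligned)
66..72  -- padding (6B)
72..80  attrs  (8B, 8-aligned)
sizeof = 80, alignof = 8
array of 6: 6 × 80 = 480

480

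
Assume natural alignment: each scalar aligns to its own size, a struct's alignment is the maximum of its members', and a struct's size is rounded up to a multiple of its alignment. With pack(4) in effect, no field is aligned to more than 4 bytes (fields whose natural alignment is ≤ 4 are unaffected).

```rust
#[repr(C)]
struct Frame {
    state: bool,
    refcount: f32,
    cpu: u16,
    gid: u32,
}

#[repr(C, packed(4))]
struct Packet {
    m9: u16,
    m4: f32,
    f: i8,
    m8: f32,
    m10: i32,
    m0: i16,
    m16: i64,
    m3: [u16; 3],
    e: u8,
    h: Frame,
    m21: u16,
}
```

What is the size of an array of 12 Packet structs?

720

Frame: 0..1  state  (1B, 1-aligned); 1..4  -- padding (3B); 4..8  refcount  (4B, 4-aligned); 8..10  cpu  (2B, 2-aligned); 10..12  -- padding (2B); 12..16  gid  (4B, 4-aligned); sizeof = 16, alignof = 4
0..2  m9  (2B, 2-aligned)
2..4  -- padding (2B)
4..8  m4  (4B, 4-aligned)
8..9  f  (1B, 1-aligned)
9..12  -- padding (3B)
12..16  m8  (4B, 4-aligned)
16..20  m10  (4B, 4-aligned)
20..22  m0  (2B, 2-aligned)
22..24  -- padding (2B)
24..32  m16  (8B, 4-aligned)
32..38  m3  (6B, 2-aligned)
38..39  e  (1B, 1-aligned)
39..40  -- padding (1B)
40..56  h  (16B, 4-aligned)
56..58  m21  (2B, 2-aligned)
58..60  -- tail padding (2B)
sizeof = 60, alignof = 4
array of 12: 12 × 60 = 720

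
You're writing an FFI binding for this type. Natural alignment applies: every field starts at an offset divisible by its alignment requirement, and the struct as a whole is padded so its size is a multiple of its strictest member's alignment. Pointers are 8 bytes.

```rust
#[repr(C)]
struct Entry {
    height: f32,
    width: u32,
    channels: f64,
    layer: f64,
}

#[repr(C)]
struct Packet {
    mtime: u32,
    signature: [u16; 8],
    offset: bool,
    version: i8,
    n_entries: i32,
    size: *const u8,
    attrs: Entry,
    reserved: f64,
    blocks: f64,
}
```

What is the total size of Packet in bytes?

Entry: @0: height [4B, align 4] → 4; @4: width [4B, align 4] → 8; @8: channels [8B, align 8] → 16; @16: layer [8B, align 8] → 24; size 24, align 8
@0: mtime [4B, align 4] → 4
@4: signature [16B, align 2] → 20
@20: offset [1B, align 1] → 21
@21: version [1B, align 1] → 22
+2 pad (align 4)
@24: n_entries [4B, align 4] → 28
+4 pad (align 8)
@32: size [8B, align 8] → 40
@40: attrs [24B, align 8] → 64
@64: reserved [8B, align 8] → 72
@72: blocks [8B, align 8] → 80
size 80, align 8

80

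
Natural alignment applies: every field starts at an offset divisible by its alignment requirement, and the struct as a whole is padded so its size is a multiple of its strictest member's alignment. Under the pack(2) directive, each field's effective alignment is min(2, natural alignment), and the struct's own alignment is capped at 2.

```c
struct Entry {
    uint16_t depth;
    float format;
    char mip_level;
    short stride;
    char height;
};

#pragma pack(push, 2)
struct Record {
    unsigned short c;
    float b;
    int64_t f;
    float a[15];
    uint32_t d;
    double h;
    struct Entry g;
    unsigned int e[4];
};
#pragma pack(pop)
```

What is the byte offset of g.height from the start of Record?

98

Entry: @0: depth [2B, align 2] → 2; +2 pad (align 4); @4: format [4B, align 4] → 8; @8: mip_level [1B, align 1] → 9; +1 pad (align 2); @10: stride [2B, align 2] → 12; @12: height [1B, align 1] → 13; +3 tail pad (align 4); size 16, align 4
@0: c [2B, align 2] → 2
@2: b [4B, align 2] → 6
@6: f [8B, align 2] → 14
@14: a [60B, align 2] → 74
@74: d [4B, align 2] → 78
@78: h [8B, align 2] → 86
@86: g [16B, align 2] → 102
within Entry: height at 12
86 + 12 = 98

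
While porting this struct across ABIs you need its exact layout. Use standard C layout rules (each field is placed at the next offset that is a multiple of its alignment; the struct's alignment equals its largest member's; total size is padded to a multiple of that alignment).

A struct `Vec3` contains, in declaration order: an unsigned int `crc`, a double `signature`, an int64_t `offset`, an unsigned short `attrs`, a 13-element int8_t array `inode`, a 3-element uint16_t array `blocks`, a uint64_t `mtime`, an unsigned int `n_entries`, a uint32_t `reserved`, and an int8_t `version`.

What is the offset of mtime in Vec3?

48

@0: crc [4B, align 4] → 4
+4 pad (align 8)
@8: signature [8B, align 8] → 16
@16: offset [8B, align 8] → 24
@24: attrs [2B, align 2] → 26
@26: inode [13B, align 1] → 39
+1 pad (align 2)
@40: blocks [6B, align 2] → 46
+2 pad (align 8)
@48: mtime [8B, align 8] → 56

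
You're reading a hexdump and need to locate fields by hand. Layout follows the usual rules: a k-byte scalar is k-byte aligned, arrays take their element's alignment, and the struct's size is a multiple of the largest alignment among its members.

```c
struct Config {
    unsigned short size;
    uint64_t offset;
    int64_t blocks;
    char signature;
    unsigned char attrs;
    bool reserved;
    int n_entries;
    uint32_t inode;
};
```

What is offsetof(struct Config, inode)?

32

0..2  size  (2B, 2-aligned)
2..8  -- padding (6B)
8..16  offset  (8B, 8-aligned)
16..24  blocks  (8B, 8-aligned)
24..25  signature  (1B, 1-aligned)
25..26  attrs  (1B, 1-aligned)
26..27  reserved  (1B, 1-aligned)
27..28  -- padding (1B)
28..32  n_entries  (4B, 4-aligned)
32..36  inode  (4B, 4-aligned)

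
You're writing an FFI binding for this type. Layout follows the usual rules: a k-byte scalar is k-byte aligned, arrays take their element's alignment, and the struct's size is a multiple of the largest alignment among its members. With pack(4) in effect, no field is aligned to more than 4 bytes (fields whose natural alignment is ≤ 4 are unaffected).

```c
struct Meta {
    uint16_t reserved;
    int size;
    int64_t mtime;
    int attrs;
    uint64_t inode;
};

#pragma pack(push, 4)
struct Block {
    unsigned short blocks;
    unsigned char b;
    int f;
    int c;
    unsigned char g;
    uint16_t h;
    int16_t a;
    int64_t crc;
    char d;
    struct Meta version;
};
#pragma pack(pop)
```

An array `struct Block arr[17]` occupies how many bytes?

1088

Meta: 0..2  reserved  (2B, 2-aligned); 2..4  -- padding (2B); 4..8  size  (4B, 4-aligned); 8..16  mtime  (8B, 8-aligned); 16..20  attrs  (4B, 4-aligned); 20..24  -- padding (4B); 24..32  inode  (8B, 8-aligned); sizeof = 32, alignof = 8
0..2  blocks  (2B, 2-aligned)
2..3  b  (1B, 1-aligned)
3..4  -- padding (1B)
4..8  f  (4B, 4-aligned)
8..12  c  (4B, 4-aligned)
12..13  g  (1B, 1-aligned)
13..14  -- padding (1B)
14..16  h  (2B, 2-aligned)
16..18  a  (2B, 2-aligned)
18..20  -- padding (2B)
20..28  crc  (8B, 4-aligned)
28..29  d  (1B, 1-aligned)
29..32  -- padding (3B)
32..64  version  (32B, 4-aligned)
sizeof = 64, alignof = 4
array of 17: 17 × 64 = 1088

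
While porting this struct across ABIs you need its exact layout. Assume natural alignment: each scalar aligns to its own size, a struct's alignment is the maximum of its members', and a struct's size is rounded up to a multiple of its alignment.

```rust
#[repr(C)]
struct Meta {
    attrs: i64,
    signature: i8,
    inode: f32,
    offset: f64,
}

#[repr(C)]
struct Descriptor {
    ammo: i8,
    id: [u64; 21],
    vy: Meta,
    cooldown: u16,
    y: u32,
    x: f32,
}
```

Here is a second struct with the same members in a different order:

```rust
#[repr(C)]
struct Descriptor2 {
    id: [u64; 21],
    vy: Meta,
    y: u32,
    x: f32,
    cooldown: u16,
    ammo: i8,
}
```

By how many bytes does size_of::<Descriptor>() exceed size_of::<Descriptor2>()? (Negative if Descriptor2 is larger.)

8

Meta: @0: attrs [8B, align 8] → 8; @8: signature [1B, align 1] → 9; +3 pad (align 4); @12: inode [4B, align 4] → 16; @16: offset [8B, align 8] → 24; size 24, align 8
@0: ammo [1B, align 1] → 1
+7 pad (align 8)
@8: id [168B, align 8] → 176
@176: vy [24B, align 8] → 200
@200: cooldown [2B, align 2] → 202
+2 pad (align 4)
@204: y [4B, align 4] → 208
@208: x [4B, align 4] → 212
+4 tail pad (align 8)
size 216, align 8
— Descriptor2 —
@0: id [168B, align 8] → 168
@168: vy [24B, align 8] → 192
@192: y [4B, align 4] → 196
@196: x [4B, align 4] → 200
@200: cooldown [2B, align 2] → 202
@202: ammo [1B, align 1] → 203
+5 tail pad (align 8)
size 208, align 8
216 − 208 = 8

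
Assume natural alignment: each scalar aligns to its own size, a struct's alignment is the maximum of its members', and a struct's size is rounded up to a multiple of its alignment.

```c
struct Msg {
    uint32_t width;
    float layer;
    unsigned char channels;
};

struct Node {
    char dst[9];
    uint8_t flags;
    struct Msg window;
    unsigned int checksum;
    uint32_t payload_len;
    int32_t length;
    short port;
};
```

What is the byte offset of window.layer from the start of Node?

Msg: 0..4  width  (4B, 4-aligned); 4..8  layer  (4B, 4-aligned); 8..9  channels  (1B, 1-aligned); 9..12  -- tail padding (3B); sizeof = 12, alignof = 4
0..9  dst  (9B, 1-aligned)
9..10  flags  (1B, 1-aligned)
10..12  -- padding (2B)
12..24  window  (12B, 4-aligned)
within Msg: layer at 4
12 + 4 = 16

16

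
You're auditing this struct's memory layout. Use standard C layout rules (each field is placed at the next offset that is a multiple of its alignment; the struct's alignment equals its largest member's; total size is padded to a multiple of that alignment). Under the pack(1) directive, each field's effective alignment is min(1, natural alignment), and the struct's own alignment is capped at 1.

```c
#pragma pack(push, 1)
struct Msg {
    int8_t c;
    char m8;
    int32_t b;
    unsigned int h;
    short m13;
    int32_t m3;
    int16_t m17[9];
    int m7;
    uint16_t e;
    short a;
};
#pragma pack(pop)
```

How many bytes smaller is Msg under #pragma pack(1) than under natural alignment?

natural layout:
  @0: c [1B, align 1] → 1
  @1: m8 [1B, align 1] → 2
  +2 pad (align 4)
  @4: b [4B, align 4] → 8
  @8: h [4B, align 4] → 12
  @12: m13 [2B, align 2] → 14
  +2 pad (align 4)
  @16: m3 [4B, align 4] → 20
  @20: m17 [18B, align 2] → 38
  +2 pad (align 4)
  @40: m7 [4B, align 4] → 44
  @44: e [2B, align 2] → 46
  @46: a [2B, align 2] → 48
  size 48, align 4
packed(1) layout:
  @0: c [1B, align 1] → 1
  @1: m8 [1B, align 1] → 2
  @2: b [4B, align 1] → 6
  @6: h [4B, align 1] → 10
  @10: m13 [2B, align 1] → 12
  @12: m3 [4B, align 1] → 16
  @16: m17 [18B, align 1] → 34
  @34: m7 [4B, align 1] → 38
  @38: e [2B, align 1] → 40
  @40: a [2B, align 1] → 42
  size 42, align 1
48 − 42 = 6

6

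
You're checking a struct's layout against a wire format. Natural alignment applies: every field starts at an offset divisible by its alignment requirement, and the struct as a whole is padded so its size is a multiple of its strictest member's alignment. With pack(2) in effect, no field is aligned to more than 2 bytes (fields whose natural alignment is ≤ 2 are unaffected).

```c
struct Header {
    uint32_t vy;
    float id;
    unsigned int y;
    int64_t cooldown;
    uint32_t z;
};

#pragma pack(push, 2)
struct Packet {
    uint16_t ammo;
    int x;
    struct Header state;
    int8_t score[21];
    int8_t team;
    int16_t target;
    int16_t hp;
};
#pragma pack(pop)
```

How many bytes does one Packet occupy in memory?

64

Header: vy at 0 (size 4, align 4) → ends 4; id at 4 (size 4, align 4) → ends 8; y at 8 (size 4, align 4) → ends 12; pad 4 to align 8 for cooldown; cooldown at 16 (size 8, align 8) → ends 24; z at 24 (size 4, align 4) → ends 28; tail pad 4 to reach multiple of 8; total 32 bytes, alignment 8
ammo at 0 (size 2, align 2) → ends 2
x at 2 (size 4, align 2) → ends 6
state at 6 (size 32, align 2) → ends 38
score at 38 (size 21, align 1) → ends 59
team at 59 (size 1, align 1) → ends 60
target at 60 (size 2, align 2) → ends 62
hp at 62 (size 2, align 2) → ends 64
total 64 bytes, alignment 2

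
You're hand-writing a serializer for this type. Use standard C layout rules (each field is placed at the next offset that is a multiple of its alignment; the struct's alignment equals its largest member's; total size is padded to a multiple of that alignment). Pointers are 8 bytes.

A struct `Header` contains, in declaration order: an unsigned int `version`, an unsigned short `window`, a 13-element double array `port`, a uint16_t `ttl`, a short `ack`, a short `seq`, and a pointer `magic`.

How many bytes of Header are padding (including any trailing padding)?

4

version at 0 (size 4, align 4) → ends 4
window at 4 (size 2, align 2) → ends 6
pad 2 to align 8 for port
port at 8 (size 104, align 8) → ends 112
ttl at 112 (size 2, align 2) → ends 114
ack at 114 (size 2, align 2) → ends 116
seq at 116 (size 2, align 2) → ends 118
pad 2 to align 8 for magic
magic at 120 (size 8, align 8) → ends 128
total 128 bytes, alignment 8
data bytes 124, size 128 → padding 4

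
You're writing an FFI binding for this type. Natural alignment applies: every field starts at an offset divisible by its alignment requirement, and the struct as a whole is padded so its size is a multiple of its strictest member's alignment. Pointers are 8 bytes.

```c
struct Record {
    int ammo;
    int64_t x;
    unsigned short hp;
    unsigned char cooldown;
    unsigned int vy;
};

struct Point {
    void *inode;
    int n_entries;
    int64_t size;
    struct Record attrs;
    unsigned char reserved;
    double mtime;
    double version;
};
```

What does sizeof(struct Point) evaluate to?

Record: ammo at 0 (size 4, align 4) → ends 4; pad 4 to align 8 for x; x at 8 (size 8, align 8) → ends 16; hp at 16 (size 2, align 2) → ends 18; cooldown at 18 (size 1, align 1) → ends 19; pad 1 to align 4 for vy; vy at 20 (size 4, align 4) → ends 24; total 24 bytes, alignment 8
inode at 0 (size 8, align 8) → ends 8
n_entries at 8 (size 4, align 4) → ends 12
pad 4 to align 8 for size
size at 16 (size 8, align 8) → ends 24
attrs at 24 (size 24, align 8) → ends 48
reserved at 48 (size 1, align 1) → ends 49
pad 7 to align 8 for mtime
mtime at 56 (size 8, align 8) → ends 64
version at 64 (size 8, align 8) → ends 72
total 72 bytes, alignment 8

72 bytes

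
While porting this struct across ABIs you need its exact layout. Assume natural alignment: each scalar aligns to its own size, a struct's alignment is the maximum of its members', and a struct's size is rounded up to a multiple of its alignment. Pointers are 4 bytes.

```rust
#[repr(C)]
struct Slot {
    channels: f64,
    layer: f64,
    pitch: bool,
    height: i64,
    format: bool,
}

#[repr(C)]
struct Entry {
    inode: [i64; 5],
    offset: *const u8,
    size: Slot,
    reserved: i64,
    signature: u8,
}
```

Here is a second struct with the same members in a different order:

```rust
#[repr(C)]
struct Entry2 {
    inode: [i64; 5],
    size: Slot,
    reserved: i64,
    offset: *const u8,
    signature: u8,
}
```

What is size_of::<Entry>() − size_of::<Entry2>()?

Slot: @0: channels [8B, align 8] → 8; @8: layer [8B, align 8] → 16; @16: pitch [1B, align 1] → 17; +7 pad (align 8); @24: height [8B, align 8] → 32; @32: format [1B, align 1] → 33; +7 tail pad (align 8); size 40, align 8
@0: inode [40B, align 8] → 40
@40: offset [4B, align 4] → 44
+4 pad (align 8)
@48: size [40B, align 8] → 88
@88: reserved [8B, align 8] → 96
@96: signature [1B, align 1] → 97
+7 tail pad (align 8)
size 104, align 8
— Entry2 —
@0: inode [40B, align 8] → 40
@40: size [40B, align 8] → 80
@80: reserved [8B, align 8] → 88
@88: offset [4B, align 4] → 92
@92: signature [1B, align 1] → 93
+3 tail pad (align 8)
size 96, align 8
104 − 96 = 8

8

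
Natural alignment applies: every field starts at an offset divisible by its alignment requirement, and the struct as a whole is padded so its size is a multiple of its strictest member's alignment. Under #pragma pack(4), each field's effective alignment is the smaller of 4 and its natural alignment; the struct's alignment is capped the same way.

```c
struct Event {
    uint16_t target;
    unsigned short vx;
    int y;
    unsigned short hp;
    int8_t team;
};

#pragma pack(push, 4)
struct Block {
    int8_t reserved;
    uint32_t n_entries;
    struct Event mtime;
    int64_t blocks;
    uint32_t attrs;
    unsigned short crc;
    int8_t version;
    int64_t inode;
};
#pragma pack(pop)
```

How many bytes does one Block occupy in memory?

Event: 0..2  target  (2B, 2-aligned); 2..4  vx  (2B, 2-aligned); 4..8  y  (4B, 4-aligned); 8..10  hp  (2B, 2-aligned); 10..11  team  (1B, 1-aligned); 11..12  -- tail padding (1B); sizeof = 12, alignof = 4
0..1  reserved  (1B, 1-aligned)
1..4  -- padding (3B)
4..8  n_entries  (4B, 4-aligned)
8..20  mtime  (12B, 4-aligned)
20..28  blocks  (8B, 4-aligned)
28..32  attrs  (4B, 4-aligned)
32..34  crc  (2B, 2-aligned)
34..35  version  (1B, 1-aligned)
35..36  -- padding (1B)
36..44  inode  (8B, 4-aligned)
sizeof = 44, alignof = 4

44 bytes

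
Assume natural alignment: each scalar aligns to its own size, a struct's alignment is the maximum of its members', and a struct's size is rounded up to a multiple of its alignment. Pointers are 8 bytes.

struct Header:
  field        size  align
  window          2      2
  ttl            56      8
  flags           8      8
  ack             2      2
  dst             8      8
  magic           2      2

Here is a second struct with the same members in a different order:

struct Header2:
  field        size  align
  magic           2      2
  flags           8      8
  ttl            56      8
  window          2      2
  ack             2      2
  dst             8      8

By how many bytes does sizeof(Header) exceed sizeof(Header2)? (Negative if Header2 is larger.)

@0: window [2B, align 2] → 2
+6 pad (align 8)
@8: ttl [56B, align 8] → 64
@64: flags [8B, align 8] → 72
@72: ack [2B, align 2] → 74
+6 pad (align 8)
@80: dst [8B, align 8] → 88
@88: magic [2B, align 2] → 90
+6 tail pad (align 8)
size 96, align 8
— Header2 —
@0: magic [2B, align 2] → 2
+6 pad (align 8)
@8: flags [8B, align 8] → 16
@16: ttl [56B, align 8] → 72
@72: window [2B, align 2] → 74
@74: ack [2B, align 2] → 76
+4 pad (align 8)
@80: dst [8B, align 8] → 88
size 88, align 8
96 − 88 = 8

8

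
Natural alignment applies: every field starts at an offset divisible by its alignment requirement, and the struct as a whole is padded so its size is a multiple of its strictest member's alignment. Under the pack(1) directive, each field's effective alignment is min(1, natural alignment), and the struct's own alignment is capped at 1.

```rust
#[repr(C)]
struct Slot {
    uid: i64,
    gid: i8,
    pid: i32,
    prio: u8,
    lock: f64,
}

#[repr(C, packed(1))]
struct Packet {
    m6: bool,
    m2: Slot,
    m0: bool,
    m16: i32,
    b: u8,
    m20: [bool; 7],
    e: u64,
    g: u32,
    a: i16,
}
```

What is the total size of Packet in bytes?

60 bytes

Slot: @0: uid [8B, align 8] → 8; @8: gid [1B, align 1] → 9; +3 pad (align 4); @12: pid [4B, align 4] → 16; @16: prio [1B, align 1] → 17; +7 pad (align 8); @24: lock [8B, align 8] → 32; size 32, align 8
@0: m6 [1B, align 1] → 1
@1: m2 [32B, align 1] → 33
@33: m0 [1B, align 1] → 34
@34: m16 [4B, align 1] → 38
@38: b [1B, align 1] → 39
@39: m20 [7B, align 1] → 46
@46: e [8B, align 1] → 54
@54: g [4B, align 1] → 58
@58: a [2B, align 1] → 60
size 60, align 1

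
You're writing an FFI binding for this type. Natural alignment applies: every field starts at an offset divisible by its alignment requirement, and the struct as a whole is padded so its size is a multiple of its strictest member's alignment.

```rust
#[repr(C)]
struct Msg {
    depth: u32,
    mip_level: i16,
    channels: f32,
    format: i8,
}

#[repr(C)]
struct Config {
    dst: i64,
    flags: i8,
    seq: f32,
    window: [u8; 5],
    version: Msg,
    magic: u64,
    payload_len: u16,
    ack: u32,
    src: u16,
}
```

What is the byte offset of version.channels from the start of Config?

32

Msg: depth at 0 (size 4, align 4) → ends 4; mip_level at 4 (size 2, align 2) → ends 6; pad 2 to align 4 for channels; channels at 8 (size 4, align 4) → ends 12; format at 12 (size 1, align 1) → ends 13; tail pad 3 to reach multiple of 4; total 16 bytes, alignment 4
dst at 0 (size 8, align 8) → ends 8
flags at 8 (size 1, align 1) → ends 9
pad 3 to align 4 for seq
seq at 12 (size 4, align 4) → ends 16
window at 16 (size 5, align 1) → ends 21
pad 3 to align 4 for version
version at 24 (size 16, align 4) → ends 40
within Msg: channels at 8
24 + 8 = 32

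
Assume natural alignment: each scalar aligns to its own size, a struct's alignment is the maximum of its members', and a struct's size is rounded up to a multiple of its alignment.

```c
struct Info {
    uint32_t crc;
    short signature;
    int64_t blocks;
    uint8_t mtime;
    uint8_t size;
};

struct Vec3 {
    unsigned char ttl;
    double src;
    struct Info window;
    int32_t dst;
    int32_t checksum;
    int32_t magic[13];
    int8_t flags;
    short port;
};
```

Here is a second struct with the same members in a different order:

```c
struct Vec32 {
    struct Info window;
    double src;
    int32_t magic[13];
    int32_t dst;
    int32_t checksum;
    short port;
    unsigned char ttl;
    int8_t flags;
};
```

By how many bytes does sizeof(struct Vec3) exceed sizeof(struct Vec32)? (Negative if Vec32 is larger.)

8

Info: crc at 0 (size 4, align 4) → ends 4; signature at 4 (size 2, align 2) → ends 6; pad 2 to align 8 for blocks; blocks at 8 (size 8, align 8) → ends 16; mtime at 16 (size 1, align 1) → ends 17; size at 17 (size 1, align 1) → ends 18; tail pad 6 to reach multiple of 8; total 24 bytes, alignment 8
ttl at 0 (size 1, align 1) → ends 1
pad 7 to align 8 for src
src at 8 (size 8, align 8) → ends 16
window at 16 (size 24, align 8) → ends 40
dst at 40 (size 4, align 4) → ends 44
checksum at 44 (size 4, align 4) → ends 48
magic at 48 (size 52, align 4) → ends 100
flags at 100 (size 1, align 1) → ends 101
pad 1 to align 2 for port
port at 102 (size 2, align 2) → ends 104
total 104 bytes, alignment 8
— Vec32 —
window at 0 (size 24, align 8) → ends 24
src at 24 (size 8, align 8) → ends 32
magic at 32 (size 52, align 4) → ends 84
dst at 84 (size 4, align 4) → ends 88
checksum at 88 (size 4, align 4) → ends 92
port at 92 (size 2, align 2) → ends 94
ttl at 94 (size 1, align 1) → ends 95
flags at 95 (size 1, align 1) → ends 96
total 96 bytes, alignment 8
104 − 96 = 8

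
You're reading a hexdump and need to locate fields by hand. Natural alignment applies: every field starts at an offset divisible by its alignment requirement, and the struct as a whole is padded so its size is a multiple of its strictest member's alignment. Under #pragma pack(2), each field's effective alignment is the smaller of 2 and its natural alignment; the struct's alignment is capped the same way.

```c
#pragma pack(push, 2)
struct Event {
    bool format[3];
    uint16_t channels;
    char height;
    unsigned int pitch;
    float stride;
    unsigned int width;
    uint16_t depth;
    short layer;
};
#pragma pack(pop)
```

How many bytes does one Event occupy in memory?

24

@0: format [3B, align 1] → 3
+1 pad (align 2)
@4: channels [2B, align 2] → 6
@6: height [1B, align 1] → 7
+1 pad (align 2)
@8: pitch [4B, align 2] → 12
@12: stride [4B, align 2] → 16
@16: width [4B, align 2] → 20
@20: depth [2B, align 2] → 22
@22: layer [2B, align 2] → 24
size 24, align 2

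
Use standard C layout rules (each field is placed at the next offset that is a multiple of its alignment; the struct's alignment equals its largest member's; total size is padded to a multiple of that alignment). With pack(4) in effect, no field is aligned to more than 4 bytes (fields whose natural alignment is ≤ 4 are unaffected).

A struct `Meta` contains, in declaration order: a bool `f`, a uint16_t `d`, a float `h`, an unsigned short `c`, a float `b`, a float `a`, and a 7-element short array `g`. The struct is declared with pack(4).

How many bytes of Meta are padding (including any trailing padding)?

5

0..1  f  (1B, 1-aligned)
1..2  -- padding (1B)
2..4  d  (2B, 2-aligned)
4..8  h  (4B, 4-aligned)
8..10  c  (2B, 2-aligned)
10..12  -- padding (2B)
12..16  b  (4B, 4-aligned)
16..20  a  (4B, 4-aligned)
20..34  g  (14B, 2-aligned)
34..36  -- tail padding (2B)
sizeof = 36, alignof = 4
data bytes 31, size 36 → padding 5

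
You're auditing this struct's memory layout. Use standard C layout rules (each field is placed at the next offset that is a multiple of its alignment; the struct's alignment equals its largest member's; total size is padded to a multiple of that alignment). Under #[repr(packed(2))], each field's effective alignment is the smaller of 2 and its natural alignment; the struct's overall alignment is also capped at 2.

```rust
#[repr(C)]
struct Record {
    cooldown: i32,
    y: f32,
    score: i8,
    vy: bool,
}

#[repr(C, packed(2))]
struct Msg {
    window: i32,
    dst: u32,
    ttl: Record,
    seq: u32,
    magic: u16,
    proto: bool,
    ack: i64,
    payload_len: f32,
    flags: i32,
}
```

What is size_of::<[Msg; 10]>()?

Record: 0..4  cooldown  (4B, 4-aligned); 4..8  y  (4B, 4-aligned); 8..9  score  (1B, 1-aligned); 9..10  vy  (1B, 1-aligned); 10..12  -- tail padding (2B); sizeof = 12, alignof = 4
0..4  window  (4B, 2-aligned)
4..8  dst  (4B, 2-aligned)
8..20  ttl  (12B, 2-aligned)
20..24  seq  (4B, 2-aligned)
24..26  magic  (2B, 2-aligned)
26..27  proto  (1B, 1-aligned)
27..28  -- padding (1B)
28..36  ack  (8B, 2-aligned)
36..40  payload_len  (4B, 2-aligned)
40..44  flags  (4B, 2-aligned)
sizeof = 44, alignof = 2
array of 10: 10 × 44 = 440

440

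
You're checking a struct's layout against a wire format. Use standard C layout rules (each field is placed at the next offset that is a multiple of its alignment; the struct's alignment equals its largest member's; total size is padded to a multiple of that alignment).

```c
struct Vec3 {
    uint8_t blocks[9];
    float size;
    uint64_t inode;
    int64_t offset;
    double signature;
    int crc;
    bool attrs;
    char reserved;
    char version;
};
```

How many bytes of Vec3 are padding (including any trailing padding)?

@0: blocks [9B, align 1] → 9
+3 pad (align 4)
@12: size [4B, align 4] → 16
@16: inode [8B, align 8] → 24
@24: offset [8B, align 8] → 32
@32: signature [8B, align 8] → 40
@40: crc [4B, align 4] → 44
@44: attrs [1B, align 1] → 45
@45: reserved [1B, align 1] → 46
@46: version [1B, align 1] → 47
+1 tail pad (align 8)
size 48, align 8
data bytes 44, size 48 → padding 4

4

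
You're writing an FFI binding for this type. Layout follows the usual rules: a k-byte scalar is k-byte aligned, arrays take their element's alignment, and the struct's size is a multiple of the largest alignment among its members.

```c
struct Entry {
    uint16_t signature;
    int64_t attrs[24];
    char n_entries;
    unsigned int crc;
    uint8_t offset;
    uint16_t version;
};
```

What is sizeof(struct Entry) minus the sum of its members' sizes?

signature at 0 (size 2, align 2) → ends 2
pad 6 to align 8 for attrs
attrs at 8 (size 192, align 8) → ends 200
n_entries at 200 (size 1, align 1) → ends 201
pad 3 to align 4 for crc
crc at 204 (size 4, align 4) → ends 208
offset at 208 (size 1, align 1) → ends 209
pad 1 to align 2 for version
version at 210 (size 2, align 2) → ends 212
tail pad 4 to reach multiple of 8
total 216 bytes, alignment 8
data bytes 202, size 216 → padding 14

14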